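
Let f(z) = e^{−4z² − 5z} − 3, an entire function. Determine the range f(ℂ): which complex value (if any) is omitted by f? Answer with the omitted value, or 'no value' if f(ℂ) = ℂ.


Little Picard bounds the complement of f(ℂ) to at most one point.
The exponent g(z) = −4z² − 5z is a nonconstant polynomial, hence surjective onto ℂ. So e^{g(z)} takes every value in {e^w : w ∈ ℂ} = ℂ ∖ {0}. Adding -3 shifts the range to ℂ ∖ {-3}. f omits exactly -3.

Omitted value: -3.


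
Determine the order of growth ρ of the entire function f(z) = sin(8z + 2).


sin(w) is a linear combination of e^{iw} and e^{−iw} (or e^w, e^{−w} in the hyperbolic case), so |sin(w)| ≤ e^{|w|}. With w = 8z + 2, |w| ≤ 8|z| + 2 = 8r + 2 on |z| = r, giving M(r) ≤ e^{8r + 2}, so ρ ≤ 1. On a suitable ray (z = it for sin/cos; z = t for sinh/cosh, t real → ∞), |sin(8z + 2)| grows like e^{8|t|}/2, so ρ ≥ 1. Hence ρ = 1.
Therefore ρ = 1.

Order ρ = 1.


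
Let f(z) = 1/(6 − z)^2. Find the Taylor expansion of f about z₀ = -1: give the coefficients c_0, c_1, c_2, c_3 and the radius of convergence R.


Let w = z − z₀, so z = z₀ + w.
Then 6 − z = 6 − (z₀ + w) = (6 − z₀) − w = 7 − w.
f(z) = 1/(7 − w)^2 = (1/(7)^2) · (1 − w/(7))^{−2}.
By the binomial series (1−u)^{−2} = Σ_{n≥0} C(n+1, 1) u^n for |u|<1, with u = w/(7):
  c_n = C(n+1, 1) / (7)^(n+2).
  c_0 = 1/(7)^2 = 1/49.
  c_1 = 2/(7)^3 = 2/343.
  c_2 = 3/(7)^4 = 3/2401.
  c_3 = 4/(7)^5 = 4/16807.
The series is valid for |w/d| < 1, i.e. |z − z₀| < |d|.
Radius of convergence: R = |6 − z₀| = |7| = 7 (distance from z₀ to the singularity z = 6).

c_0 = 1/49, c_1 = 2/343, c_2 = 3/2401, c_3 = 4/16807; R = 7.


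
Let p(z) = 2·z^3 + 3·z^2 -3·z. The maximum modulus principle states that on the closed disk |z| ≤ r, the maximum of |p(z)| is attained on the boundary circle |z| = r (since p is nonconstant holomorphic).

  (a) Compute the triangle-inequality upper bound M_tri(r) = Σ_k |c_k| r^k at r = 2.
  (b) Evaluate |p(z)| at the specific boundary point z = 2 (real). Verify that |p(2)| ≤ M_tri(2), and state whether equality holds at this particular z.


Coefficients: c_0 = 0, c_1 = -3, c_2 = 3, c_3 = 2. Radius r = 2.
Part (a). Triangle bound: M_tri(r) = Σ_k |c_k| r^k
  = |0|·2^0 + |-3|·2^1 + |3|·2^2 + |2|·2^3
  = 0 + 6 + 12 + 16 = 34.
This bounds M(r) := max_{|z|=r} |p(z)| from above; equality holds iff all terms c_k z^k can be made to align in phase at a single z on |z|=r.
Part (b). At z = 2 (real, on the circle |z| = r):
  p(2) = (0)·2^0 + (-3)·2^1 + (3)·2^2 + (2)·2^3 = 22.
  |p(2)| = 22.
Check: |p(2)| = 22 ≤ 34 = M_tri(2). ✓ Equality does not hold at z = 2 (the coefficients have mixed signs, so the terms do not all align in phase there).

M_tri(2) = 34; |p(2)| = 22; equality at z=2: no.


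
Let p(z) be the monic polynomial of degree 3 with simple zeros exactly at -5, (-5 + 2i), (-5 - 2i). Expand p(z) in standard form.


The polynomial is p(z) = ∏_{α ∈ S} (z − α), where S = {-5, (-5 + 2i), (-5 - 2i)}.
Expanding the product yields: p(z) = z^3 + 15·z^2 + 79·z + 145.
Note conjugate pairs combine to real quadratics: (z − (-5+2i))(z − (-5−2i)) = z² + 10z + 29.
The resulting polynomial has degree 3 and real coefficients as required.

p(z) = z^3 + 15·z^2 + 79·z + 145.


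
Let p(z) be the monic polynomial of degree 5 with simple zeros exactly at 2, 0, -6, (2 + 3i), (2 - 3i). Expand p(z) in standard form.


The polynomial is p(z) = ∏_{α ∈ S} (z − α), where S = {2, 0, -6, (2 + 3i), (2 - 3i)}.
Expanding the product yields: p(z) = z^5 -15·z^3 + 100·z^2 -156·z.
Note conjugate pairs combine to real quadratics: (z − (2+3i))(z − (2−3i)) = z² − 4z + 13.
The resulting polynomial has degree 5 and real coefficients as required.

p(z) = z^5 -15·z^3 + 100·z^2 -156·z.


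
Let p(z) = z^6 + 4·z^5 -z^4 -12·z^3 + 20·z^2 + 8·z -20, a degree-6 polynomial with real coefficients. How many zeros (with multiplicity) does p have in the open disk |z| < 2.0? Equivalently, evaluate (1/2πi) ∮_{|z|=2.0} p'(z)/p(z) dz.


The zeros of p are: -1, (-3 + 1i), (-3 - 1i), (1 + 1i), (1 - 1i), 1.
Their magnitudes are: 1, 3.162, 3.162, 1.414, 1.414, 1.
Zeros with |z| < R = 2.0: -1, (1 + 1i), (1 - 1i), 1.
Count = 4.
By the argument principle, (1/2πi) ∮_{|z|=R} p'(z)/p(z) dz equals exactly this count.

Number of zeros inside |z| < 2.0: 4.


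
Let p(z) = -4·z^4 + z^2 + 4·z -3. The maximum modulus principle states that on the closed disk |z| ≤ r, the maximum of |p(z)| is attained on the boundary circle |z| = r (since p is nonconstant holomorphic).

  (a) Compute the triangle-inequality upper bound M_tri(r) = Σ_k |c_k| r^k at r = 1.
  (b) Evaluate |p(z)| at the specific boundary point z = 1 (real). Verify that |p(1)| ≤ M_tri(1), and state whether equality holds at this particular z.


Coefficients: c_0 = -3, c_1 = 4, c_2 = 1, c_3 = 0, c_4 = -4. Radius r = 1.
Part (a). Triangle bound: M_tri(r) = Σ_k |c_k| r^k
  = |-3|·1^0 + |4|·1^1 + |1|·1^2 + |0|·1^3 + |-4|·1^4
  = 3 + 4 + 1 + 0 + 4 = 12.
This bounds M(r) := max_{|z|=r} |p(z)| from above; equality holds iff all terms c_k z^k can be made to align in phase at a single z on |z|=r.
Part (b). At z = 1 (real, on the circle |z| = r):
  p(1) = (-3)·1^0 + (4)·1^1 + (1)·1^2 + (0)·1^3 + (-4)·1^4 = -2.
  |p(1)| = 2.
Check: |p(1)| = 2 ≤ 12 = M_tri(1). ✓ Equality does not hold at z = 1 (the coefficients have mixed signs, so the terms do not all align in phase there).

M_tri(1) = 12; |p(1)| = 2; equality at z=1: no.


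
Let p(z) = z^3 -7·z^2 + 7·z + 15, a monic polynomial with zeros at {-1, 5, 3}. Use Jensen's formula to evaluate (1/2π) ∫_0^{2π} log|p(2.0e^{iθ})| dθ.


Zeros: -1, 3, 5; r = 2.0.
Inside |z| < r: -1. Outside (|z| ≥ r): 3, 5.
p(0) = 15, so log|p(0)| = log(15) = 2.7081.
Apply Jensen: I(r) = log|p(0)| + Σ_k log(r/|z_k|), summed over zeros inside |z| < r.
  log(r/|z_k|) for z_k = -1: log(2.0/1) = 0.6931
  Outside zeros (3, 5) contribute nothing to the Jensen sum.
Sum over inside zeros: 0.6931.
I(r) = log|p(0)| + (inside sum) = 2.7081 + 0.6931 = 3.4012.
Note: since some zeros are outside |z| ≤ r, the simplified n·log(r) form does NOT apply — only the inside zeros contribute.

I(r) ≈ 3.4012.


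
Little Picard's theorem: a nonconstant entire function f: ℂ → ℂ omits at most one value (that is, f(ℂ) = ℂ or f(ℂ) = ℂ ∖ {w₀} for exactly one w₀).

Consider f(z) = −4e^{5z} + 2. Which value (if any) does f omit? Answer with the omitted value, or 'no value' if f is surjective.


Little Picard bounds the complement of f(ℂ) to at most one point.
e^{5z} is never zero on ℂ, so -4·e^{5z} takes every value in ℂ ∖ {0}. Adding 2 shifts the range to ℂ ∖ {2}. Thus f omits exactly the value 2.

Omitted value: 2.


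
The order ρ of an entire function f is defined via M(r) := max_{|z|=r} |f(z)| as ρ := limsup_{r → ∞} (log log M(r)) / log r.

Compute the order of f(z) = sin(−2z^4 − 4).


Write sin(w) = (e^{iw} ± e^{−iw})/(2 or 2i), so |sin(w)| ≤ e^{|w|}. With w = −2z^4 − 4, |w| ≤ 2r^4 + 4 on |z|=r, giving M(r) ≤ e^{2r^4 + 4} and ρ ≤ 4. For the lower bound, choose z on |z|=r with -2z^4 purely imaginary of modulus 2r^4; then |sin(−2z^4 − 4)| grows like e^{2r^4}/2, so ρ ≥ 4. Hence ρ = 4.
Therefore ρ = 4.

Order ρ = 4.


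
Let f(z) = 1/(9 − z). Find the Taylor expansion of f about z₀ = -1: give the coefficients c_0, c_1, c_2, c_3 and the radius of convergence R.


Let w = z − z₀, so z = z₀ + w.
Then 9 − z = 9 − (z₀ + w) = (9 − z₀) − w = 10 − w.
f(z) = 1/(10 − w) = (1/(10)) · 1/(1 − w/(10)) = Σ_{n≥0} w^n / (10)^(n+1).
So c_n = 1/(10)^(n+1):
  c_0 = 1/(10)^1 = 1/10.
  c_1 = 1/(10)^2 = 1/100.
  c_2 = 1/(10)^3 = 1/1000.
  c_3 = 1/(10)^4 = 1/10000.
The series is valid for |w/d| < 1, i.e. |z − z₀| < |d|.
Radius of convergence: R = |9 − z₀| = |10| = 10 (distance from z₀ to the singularity z = 9).

c_0 = 1/10, c_1 = 1/100, c_2 = 1/1000, c_3 = 1/10000; R = 10.


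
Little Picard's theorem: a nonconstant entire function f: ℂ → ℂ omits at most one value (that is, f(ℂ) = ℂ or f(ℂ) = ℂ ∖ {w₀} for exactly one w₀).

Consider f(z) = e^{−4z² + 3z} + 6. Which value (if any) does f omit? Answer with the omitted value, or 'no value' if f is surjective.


Little Picard bounds the complement of f(ℂ) to at most one point.
The exponent g(z) = −4z² + 3z is a nonconstant polynomial, hence surjective onto ℂ. So e^{g(z)} takes every value in {e^w : w ∈ ℂ} = ℂ ∖ {0}. Adding 6 shifts the range to ℂ ∖ {6}. f omits exactly 6.

Omitted value: 6.


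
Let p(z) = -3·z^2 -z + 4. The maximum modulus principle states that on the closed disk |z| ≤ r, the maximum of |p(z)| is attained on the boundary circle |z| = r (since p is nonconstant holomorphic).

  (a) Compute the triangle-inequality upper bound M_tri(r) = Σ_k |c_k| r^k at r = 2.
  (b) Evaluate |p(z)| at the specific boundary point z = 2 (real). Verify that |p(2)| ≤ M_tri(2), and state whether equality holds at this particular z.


Coefficients: c_0 = 4, c_1 = -1, c_2 = -3. Radius r = 2.
Part (a). Triangle bound: M_tri(r) = Σ_k |c_k| r^k
  = |4|·2^0 + |-1|·2^1 + |-3|·2^2
  = 4 + 2 + 12 = 18.
This bounds M(r) := max_{|z|=r} |p(z)| from above; equality holds iff all terms c_k z^k can be made to align in phase at a single z on |z|=r.
Part (b). At z = 2 (real, on the circle |z| = r):
  p(2) = (4)·2^0 + (-1)·2^1 + (-3)·2^2 = -10.
  |p(2)| = 10.
Check: |p(2)| = 10 ≤ 18 = M_tri(2). ✓ Equality does not hold at z = 2 (the coefficients have mixed signs, so the terms do not all align in phase there).

M_tri(2) = 18; |p(2)| = 10; equality at z=2: no.


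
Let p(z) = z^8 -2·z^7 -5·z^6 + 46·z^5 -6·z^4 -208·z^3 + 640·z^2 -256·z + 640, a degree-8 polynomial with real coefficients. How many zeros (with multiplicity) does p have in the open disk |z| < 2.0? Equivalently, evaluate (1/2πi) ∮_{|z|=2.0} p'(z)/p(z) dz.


The zeros of p are: (2 + 2i), (2 - 2i), (2 + 2i), (2 - 2i), (0 + 1i), (0 - 1i), (-3 + 1i), (-3 - 1i).
Their magnitudes are: 2.828, 2.828, 2.828, 2.828, 1, 1, 3.162, 3.162.
Zeros with |z| < R = 2.0: (0 + 1i), (0 - 1i).
Count = 2.
By the argument principle, (1/2πi) ∮_{|z|=R} p'(z)/p(z) dz equals exactly this count.

Number of zeros inside |z| < 2.0: 2.


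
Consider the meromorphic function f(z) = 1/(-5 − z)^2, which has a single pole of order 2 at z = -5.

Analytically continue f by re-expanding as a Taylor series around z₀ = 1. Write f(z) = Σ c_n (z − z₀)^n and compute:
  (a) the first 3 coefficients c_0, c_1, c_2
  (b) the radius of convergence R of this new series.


Let w = z − z₀, so z = z₀ + w.
Then -5 − z = -5 − (z₀ + w) = (-5 − z₀) − w = -6 − w.
f(z) = 1/(-6 − w)^2 = (1/(-6)^2) · (1 − w/(-6))^{−2}.
By the binomial series (1−u)^{−2} = Σ_{n≥0} C(n+1, 1) u^n for |u|<1, with u = w/(-6):
  c_n = C(n+1, 1) / (-6)^(n+2).
  c_0 = 1/(-6)^2 = 1/36.
  c_1 = 2/(-6)^3 = -1/108.
  c_2 = 3/(-6)^4 = 1/432.
The series is valid for |w/d| < 1, i.e. |z − z₀| < |d|.
Radius of convergence: R = |-5 − z₀| = |-6| = 6 (distance from z₀ to the singularity z = -5).

c_0 = 1/36, c_1 = -1/108, c_2 = 1/432; R = 6.


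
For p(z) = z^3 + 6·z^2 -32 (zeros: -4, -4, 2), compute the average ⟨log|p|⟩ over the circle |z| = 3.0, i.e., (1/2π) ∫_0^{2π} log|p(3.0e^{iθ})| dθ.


Zeros: -4, -4, 2; r = 3.0.
Inside |z| < r: 2. Outside (|z| ≥ r): -4, -4.
p(0) = -32, so log|p(0)| = log(32) = 3.4657.
Apply Jensen: I(r) = log|p(0)| + Σ_k log(r/|z_k|), summed over zeros inside |z| < r.
  log(r/|z_k|) for z_k = 2: log(3.0/2) = 0.4055
  Outside zeros (-4, -4) contribute nothing to the Jensen sum.
Sum over inside zeros: 0.4055.
I(r) = log|p(0)| + (inside sum) = 3.4657 + 0.4055 = 3.8712.
Note: since some zeros are outside |z| ≤ r, the simplified n·log(r) form does NOT apply — only the inside zeros contribute.

I(r) ≈ 3.8712.


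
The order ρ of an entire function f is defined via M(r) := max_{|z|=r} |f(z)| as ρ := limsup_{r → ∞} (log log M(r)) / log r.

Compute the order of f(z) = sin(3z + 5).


sin(w) is a linear combination of e^{iw} and e^{−iw} (or e^w, e^{−w} in the hyperbolic case), so |sin(w)| ≤ e^{|w|}. With w = 3z + 5, |w| ≤ 3|z| + 5 = 3r + 5 on |z| = r, giving M(r) ≤ e^{3r + 5}, so ρ ≤ 1. On a suitable ray (z = it for sin/cos; z = t for sinh/cosh, t real → ∞), |sin(3z + 5)| grows like e^{3|t|}/2, so ρ ≥ 1. Hence ρ = 1.
Therefore ρ = 1.

Order ρ = 1.


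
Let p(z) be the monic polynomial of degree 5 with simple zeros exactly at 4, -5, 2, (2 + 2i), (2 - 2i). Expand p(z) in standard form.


The polynomial is p(z) = ∏_{α ∈ S} (z − α), where S = {4, -5, 2, (2 + 2i), (2 - 2i)}.
Expanding the product yields: p(z) = z^5 -5·z^4 -10·z^3 + 120·z^2 -336·z + 320.
Note conjugate pairs combine to real quadratics: (z − (2+2i))(z − (2−2i)) = z² − 4z + 8.
The resulting polynomial has degree 5 and real coefficients as required.

p(z) = z^5 -5·z^4 -10·z^3 + 120·z^2 -336·z + 320.


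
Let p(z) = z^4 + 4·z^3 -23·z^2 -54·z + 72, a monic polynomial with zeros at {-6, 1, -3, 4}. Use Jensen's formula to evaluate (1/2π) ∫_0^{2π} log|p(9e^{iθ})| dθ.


Zeros: -6, -3, 1, 4; r = 9.
Inside |z| < r: -6, -3, 1, 4. Outside (|z| ≥ r): ∅.
p(0) = 72, so log|p(0)| = log(72) = 4.2767.
Apply Jensen: I(r) = log|p(0)| + Σ_k log(r/|z_k|), summed over zeros inside |z| < r.
  log(r/|z_k|) for z_k = -6: log(9/6) = 0.4055
  log(r/|z_k|) for z_k = 1: log(9/1) = 2.1972
  log(r/|z_k|) for z_k = -3: log(9/3) = 1.0986
  log(r/|z_k|) for z_k = 4: log(9/4) = 0.8109
Sum over inside zeros: 4.5122.
I(r) = log|p(0)| + (inside sum) = 4.2767 + 4.5122 = 8.7889.
Closed form (all zeros inside, monic): I(r) = n·log(r) = 4·log(9) = 8.7889. ✓

I(r) ≈ 8.7889.


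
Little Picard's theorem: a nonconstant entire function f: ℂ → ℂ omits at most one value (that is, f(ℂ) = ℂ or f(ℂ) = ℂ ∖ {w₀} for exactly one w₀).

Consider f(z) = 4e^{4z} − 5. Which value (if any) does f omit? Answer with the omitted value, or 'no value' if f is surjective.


Little Picard bounds the complement of f(ℂ) to at most one point.
e^{4z} is never zero on ℂ, so 4·e^{4z} takes every value in ℂ ∖ {0}. Adding -5 shifts the range to ℂ ∖ {-5}. Thus f omits exactly the value -5.

Omitted value: -5.


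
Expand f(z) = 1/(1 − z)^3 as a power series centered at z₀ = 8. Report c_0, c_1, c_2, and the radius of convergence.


Let w = z − z₀, so z = z₀ + w.
Then 1 − z = 1 − (z₀ + w) = (1 − z₀) − w = -7 − w.
f(z) = 1/(-7 − w)^3 = (1/(-7)^3) · (1 − w/(-7))^{−3}.
By the binomial series (1−u)^{−3} = Σ_{n≥0} C(n+2, 2) u^n for |u|<1, with u = w/(-7):
  c_n = C(n+2, 2) / (-7)^(n+3).
  c_0 = 1/(-7)^3 = -1/343.
  c_1 = 3/(-7)^4 = 3/2401.
  c_2 = 6/(-7)^5 = -6/16807.
The series is valid for |w/d| < 1, i.e. |z − z₀| < |d|.
Radius of convergence: R = |1 − z₀| = |-7| = 7 (distance from z₀ to the singularity z = 1).

c_0 = -1/343, c_1 = 3/2401, c_2 = -6/16807; R = 7.


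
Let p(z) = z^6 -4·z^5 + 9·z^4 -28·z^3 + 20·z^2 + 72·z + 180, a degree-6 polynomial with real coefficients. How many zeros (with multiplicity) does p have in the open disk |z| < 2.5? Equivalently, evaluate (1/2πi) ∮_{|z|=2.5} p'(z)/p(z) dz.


The zeros of p are: (3 + 1i), (3 - 1i), (-1 + 1i), (-1 - 1i), (0 + 3i), (0 - 3i).
Their magnitudes are: 3.162, 3.162, 1.414, 1.414, 3, 3.
Zeros with |z| < R = 2.5: (-1 + 1i), (-1 - 1i).
Count = 2.
By the argument principle, (1/2πi) ∮_{|z|=R} p'(z)/p(z) dz equals exactly this count.

Number of zeros inside |z| < 2.5: 2.


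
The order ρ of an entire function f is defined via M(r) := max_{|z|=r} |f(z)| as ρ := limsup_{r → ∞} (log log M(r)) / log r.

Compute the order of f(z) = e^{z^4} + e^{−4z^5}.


Each summand is entire of order 4 and 5 respectively (as in the single-exponential case). The order of a sum is at most the max of the orders, so ρ ≤ 5. For the lower bound: on |z|=r choose arg z so that -4z^5 is real positive; then |e^{-4z^5}| = e^{4r^5} while |e^{1z^4}| ≤ e^{1r^4} = o(e^{4r^5}). So |f| ≥ e^{4r^5}(1 − o(1)) and ρ ≥ 5. Hence ρ = max(4, 5) = 5.
Therefore ρ = 5.

Order ρ = 5.


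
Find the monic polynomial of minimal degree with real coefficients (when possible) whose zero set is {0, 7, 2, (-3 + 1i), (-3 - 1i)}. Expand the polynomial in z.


The polynomial is p(z) = ∏_{α ∈ S} (z − α), where S = {0, 7, 2, (-3 + 1i), (-3 - 1i)}.
Expanding the product yields: p(z) = z^5 -3·z^4 -30·z^3 -6·z^2 + 140·z.
Note conjugate pairs combine to real quadratics: (z − (-3+1i))(z − (-3−1i)) = z² + 6z + 10.
The resulting polynomial has degree 5 and real coefficients as required.

p(z) = z^5 -3·z^4 -30·z^3 -6·z^2 + 140·z.


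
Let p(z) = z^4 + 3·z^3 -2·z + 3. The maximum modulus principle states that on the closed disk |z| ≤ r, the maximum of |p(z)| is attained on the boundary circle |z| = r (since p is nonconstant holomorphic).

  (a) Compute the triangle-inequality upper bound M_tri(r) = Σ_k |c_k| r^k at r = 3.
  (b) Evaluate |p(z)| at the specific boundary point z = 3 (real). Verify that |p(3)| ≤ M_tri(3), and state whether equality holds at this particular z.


Coefficients: c_0 = 3, c_1 = -2, c_2 = 0, c_3 = 3, c_4 = 1. Radius r = 3.
Part (a). Triangle bound: M_tri(r) = Σ_k |c_k| r^k
  = |3|·3^0 + |-2|·3^1 + |0|·3^2 + |3|·3^3 + |1|·3^4
  = 3 + 6 + 0 + 81 + 81 = 171.
This bounds M(r) := max_{|z|=r} |p(z)| from above; equality holds iff all terms c_k z^k can be made to align in phase at a single z on |z|=r.
Part (b). At z = 3 (real, on the circle |z| = r):
  p(3) = (3)·3^0 + (-2)·3^1 + (0)·3^2 + (3)·3^3 + (1)·3^4 = 159.
  |p(3)| = 159.
Check: |p(3)| = 159 ≤ 171 = M_tri(3). ✓ Equality does not hold at z = 3 (the coefficients have mixed signs, so the terms do not all align in phase there).

M_tri(3) = 171; |p(3)| = 159; equality at z=3: no.


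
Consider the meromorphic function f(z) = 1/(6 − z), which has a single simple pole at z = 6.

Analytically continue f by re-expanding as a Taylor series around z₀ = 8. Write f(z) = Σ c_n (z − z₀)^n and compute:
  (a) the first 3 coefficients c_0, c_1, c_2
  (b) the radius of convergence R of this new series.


Let w = z − z₀, so z = z₀ + w.
Then 6 − z = 6 − (z₀ + w) = (6 − z₀) − w = -2 − w.
f(z) = 1/(-2 − w) = (1/(-2)) · 1/(1 − w/(-2)) = Σ_{n≥0} w^n / (-2)^(n+1).
So c_n = 1/(-2)^(n+1):
  c_0 = 1/(-2)^1 = -1/2.
  c_1 = 1/(-2)^2 = 1/4.
  c_2 = 1/(-2)^3 = -1/8.
The series is valid for |w/d| < 1, i.e. |z − z₀| < |d|.
Radius of convergence: R = |6 − z₀| = |-2| = 2 (distance from z₀ to the singularity z = 6).

c_0 = -1/2, c_1 = 1/4, c_2 = -1/8; R = 2.


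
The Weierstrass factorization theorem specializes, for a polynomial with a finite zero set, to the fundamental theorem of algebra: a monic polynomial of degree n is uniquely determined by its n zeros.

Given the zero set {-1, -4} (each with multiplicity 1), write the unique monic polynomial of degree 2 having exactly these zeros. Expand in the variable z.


The polynomial is p(z) = ∏_{α ∈ S} (z − α), where S = {-1, -4}.
Expanding the product yields: p(z) = z^2 + 5·z + 4.
The resulting polynomial has degree 2 and real coefficients as required.

p(z) = z^2 + 5·z + 4.


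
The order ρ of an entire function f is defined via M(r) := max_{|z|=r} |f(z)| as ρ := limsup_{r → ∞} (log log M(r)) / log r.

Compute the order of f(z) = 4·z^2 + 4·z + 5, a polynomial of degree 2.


|f(z)| ≤ Σ|c_k|·r^k = O(r^2) as r → ∞. Polynomial growth is O(e^{r^ε}) for every ε > 0 (since r^2/e^{r^ε} → 0), so ρ ≤ ε for all ε > 0, i.e. ρ = 0. Every nonconstant polynomial has order 0.
Therefore ρ = 0.

Order ρ = 0.


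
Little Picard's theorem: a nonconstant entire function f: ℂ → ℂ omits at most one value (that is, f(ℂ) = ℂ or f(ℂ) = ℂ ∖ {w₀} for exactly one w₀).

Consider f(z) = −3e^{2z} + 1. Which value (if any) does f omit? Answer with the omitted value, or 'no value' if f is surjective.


Little Picard bounds the complement of f(ℂ) to at most one point.
e^{2z} is never zero on ℂ, so -3·e^{2z} takes every value in ℂ ∖ {0}. Adding 1 shifts the range to ℂ ∖ {1}. Thus f omits exactly the value 1.

Omitted value: 1.


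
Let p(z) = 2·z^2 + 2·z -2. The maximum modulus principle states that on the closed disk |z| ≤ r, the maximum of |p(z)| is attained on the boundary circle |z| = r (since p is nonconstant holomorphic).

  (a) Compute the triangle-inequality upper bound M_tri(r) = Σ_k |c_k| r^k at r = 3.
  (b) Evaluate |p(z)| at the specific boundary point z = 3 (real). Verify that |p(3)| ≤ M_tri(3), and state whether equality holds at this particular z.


Coefficients: c_0 = -2, c_1 = 2, c_2 = 2. Radius r = 3.
Part (a). Triangle bound: M_tri(r) = Σ_k |c_k| r^k
  = |-2|·3^0 + |2|·3^1 + |2|·3^2
  = 2 + 6 + 18 = 26.
This bounds M(r) := max_{|z|=r} |p(z)| from above; equality holds iff all terms c_k z^k can be made to align in phase at a single z on |z|=r.
Part (b). At z = 3 (real, on the circle |z| = r):
  p(3) = (-2)·3^0 + (2)·3^1 + (2)·3^2 = 22.
  |p(3)| = 22.
Check: |p(3)| = 22 ≤ 26 = M_tri(3). ✓ Equality does not hold at z = 3 (the coefficients have mixed signs, so the terms do not all align in phase there).

M_tri(3) = 26; |p(3)| = 22; equality at z=3: no.


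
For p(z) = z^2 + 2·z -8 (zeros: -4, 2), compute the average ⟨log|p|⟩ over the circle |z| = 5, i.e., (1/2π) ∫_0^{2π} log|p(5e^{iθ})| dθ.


Zeros: -4, 2; r = 5.
Inside |z| < r: -4, 2. Outside (|z| ≥ r): ∅.
p(0) = -8, so log|p(0)| = log(8) = 2.0794.
Apply Jensen: I(r) = log|p(0)| + Σ_k log(r/|z_k|), summed over zeros inside |z| < r.
  log(r/|z_k|) for z_k = -4: log(5/4) = 0.2231
  log(r/|z_k|) for z_k = 2: log(5/2) = 0.9163
Sum over inside zeros: 1.1394.
I(r) = log|p(0)| + (inside sum) = 2.0794 + 1.1394 = 3.2189.
Closed form (all zeros inside, monic): I(r) = n·log(r) = 2·log(5) = 3.2189. ✓

I(r) ≈ 3.2189.


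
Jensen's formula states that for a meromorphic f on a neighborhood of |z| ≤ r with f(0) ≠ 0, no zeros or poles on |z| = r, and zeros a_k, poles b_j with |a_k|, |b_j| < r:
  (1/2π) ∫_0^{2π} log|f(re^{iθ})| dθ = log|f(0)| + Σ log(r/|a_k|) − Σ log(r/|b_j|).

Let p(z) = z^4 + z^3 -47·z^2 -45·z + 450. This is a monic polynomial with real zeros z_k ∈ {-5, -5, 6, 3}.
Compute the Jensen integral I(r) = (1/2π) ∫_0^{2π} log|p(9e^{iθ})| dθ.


Zeros: -5, -5, 3, 6; r = 9.
Inside |z| < r: -5, -5, 3, 6. Outside (|z| ≥ r): ∅.
p(0) = 450, so log|p(0)| = log(450) = 6.1092.
Apply Jensen: I(r) = log|p(0)| + Σ_k log(r/|z_k|), summed over zeros inside |z| < r.
  log(r/|z_k|) for z_k = -5: log(9/5) = 0.5878
  log(r/|z_k|) for z_k = -5: log(9/5) = 0.5878
  log(r/|z_k|) for z_k = 6: log(9/6) = 0.4055
  log(r/|z_k|) for z_k = 3: log(9/3) = 1.0986
Sum over inside zeros: 2.6797.
I(r) = log|p(0)| + (inside sum) = 6.1092 + 2.6797 = 8.7889.
Closed form (all zeros inside, monic): I(r) = n·log(r) = 4·log(9) = 8.7889. ✓

I(r) ≈ 8.7889.


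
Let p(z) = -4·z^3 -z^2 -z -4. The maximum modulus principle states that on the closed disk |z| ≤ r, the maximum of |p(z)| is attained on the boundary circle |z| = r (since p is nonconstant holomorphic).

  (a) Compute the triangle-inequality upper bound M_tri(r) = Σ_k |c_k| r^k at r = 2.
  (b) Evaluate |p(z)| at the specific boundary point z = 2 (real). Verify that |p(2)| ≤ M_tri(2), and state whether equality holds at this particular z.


Coefficients: c_0 = -4, c_1 = -1, c_2 = -1, c_3 = -4. Radius r = 2.
Part (a). Triangle bound: M_tri(r) = Σ_k |c_k| r^k
  = |-4|·2^0 + |-1|·2^1 + |-1|·2^2 + |-4|·2^3
  = 4 + 2 + 4 + 32 = 42.
This bounds M(r) := max_{|z|=r} |p(z)| from above; equality holds iff all terms c_k z^k can be made to align in phase at a single z on |z|=r.
Part (b). At z = 2 (real, on the circle |z| = r):
  p(2) = (-4)·2^0 + (-1)·2^1 + (-1)·2^2 + (-4)·2^3 = -42.
  |p(2)| = 42.
Since all nonzero coefficients share the same sign, |p(2)| = 42 = M_tri(2); the triangle bound is attained at z = 2, so in fact M(r) = 42.

M_tri(2) = 42; |p(2)| = 42; equality at z=2: yes.


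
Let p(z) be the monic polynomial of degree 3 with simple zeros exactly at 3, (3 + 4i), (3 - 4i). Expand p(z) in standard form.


The polynomial is p(z) = ∏_{α ∈ S} (z − α), where S = {3, (3 + 4i), (3 - 4i)}.
Expanding the product yields: p(z) = z^3 -9·z^2 + 43·z -75.
Note conjugate pairs combine to real quadratics: (z − (3+4i))(z − (3−4i)) = z² − 6z + 25.
The resulting polynomial has degree 3 and real coefficients as required.

p(z) = z^3 -9·z^2 + 43·z -75.


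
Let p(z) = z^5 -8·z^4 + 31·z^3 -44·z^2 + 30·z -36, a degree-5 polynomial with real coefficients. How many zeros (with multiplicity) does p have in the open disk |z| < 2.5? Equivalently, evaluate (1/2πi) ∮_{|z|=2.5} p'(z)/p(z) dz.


The zeros of p are: (3 + 3i), (3 - 3i), 2, (0 + 1i), (0 - 1i).
Their magnitudes are: 4.243, 4.243, 2, 1, 1.
Zeros with |z| < R = 2.5: 2, (0 + 1i), (0 - 1i).
Count = 3.
By the argument principle, (1/2πi) ∮_{|z|=R} p'(z)/p(z) dz equals exactly this count.

Number of zeros inside |z| < 2.5: 3.


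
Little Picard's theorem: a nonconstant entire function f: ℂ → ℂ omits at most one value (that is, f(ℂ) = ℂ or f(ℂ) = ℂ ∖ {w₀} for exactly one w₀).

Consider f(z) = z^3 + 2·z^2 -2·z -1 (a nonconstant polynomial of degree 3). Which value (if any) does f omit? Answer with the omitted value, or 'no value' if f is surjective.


Little Picard bounds the complement of f(ℂ) to at most one point.
For every w ∈ ℂ, the equation p(z) − w = 0 is a nonconstant polynomial in z and hence has at least one root by the fundamental theorem of algebra. So p is surjective onto ℂ, omitting no value.

Omitted value: no value.


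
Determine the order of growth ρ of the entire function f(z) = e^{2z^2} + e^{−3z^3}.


Each summand is entire of order 2 and 3 respectively (as in the single-exponential case). The order of a sum is at most the max of the orders, so ρ ≤ 3. For the lower bound: on |z|=r choose arg z so that -3z^3 is real positive; then |e^{-3z^3}| = e^{3r^3} while |e^{2z^2}| ≤ e^{2r^2} = o(e^{3r^3}). So |f| ≥ e^{3r^3}(1 − o(1)) and ρ ≥ 3. Hence ρ = max(2, 3) = 3.
Therefore ρ = 3.

Order ρ = 3.


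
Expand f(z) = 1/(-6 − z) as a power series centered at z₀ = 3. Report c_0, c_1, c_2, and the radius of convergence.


Let w = z − z₀, so z = z₀ + w.
Then -6 − z = -6 − (z₀ + w) = (-6 − z₀) − w = -9 − w.
f(z) = 1/(-9 − w) = (1/(-9)) · 1/(1 − w/(-9)) = Σ_{n≥0} w^n / (-9)^(n+1).
So c_n = 1/(-9)^(n+1):
  c_0 = 1/(-9)^1 = -1/9.
  c_1 = 1/(-9)^2 = 1/81.
  c_2 = 1/(-9)^3 = -1/729.
The series is valid for |w/d| < 1, i.e. |z − z₀| < |d|.
Radius of convergence: R = |-6 − z₀| = |-9| = 9 (distance from z₀ to the singularity z = -6).

c_0 = -1/9, c_1 = 1/81, c_2 = -1/729; R = 9.


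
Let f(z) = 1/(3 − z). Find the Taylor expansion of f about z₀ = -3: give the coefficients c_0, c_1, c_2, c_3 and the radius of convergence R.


Let w = z − z₀, so z = z₀ + w.
Then 3 − z = 3 − (z₀ + w) = (3 − z₀) − w = 6 − w.
f(z) = 1/(6 − w) = (1/(6)) · 1/(1 − w/(6)) = Σ_{n≥0} w^n / (6)^(n+1).
So c_n = 1/(6)^(n+1):
  c_0 = 1/(6)^1 = 1/6.
  c_1 = 1/(6)^2 = 1/36.
  c_2 = 1/(6)^3 = 1/216.
  c_3 = 1/(6)^4 = 1/1296.
The series is valid for |w/d| < 1, i.e. |z − z₀| < |d|.
Radius of convergence: R = |3 − z₀| = |6| = 6 (distance from z₀ to the singularity z = 3).

c_0 = 1/6, c_1 = 1/36, c_2 = 1/216, c_3 = 1/1296; R = 6.


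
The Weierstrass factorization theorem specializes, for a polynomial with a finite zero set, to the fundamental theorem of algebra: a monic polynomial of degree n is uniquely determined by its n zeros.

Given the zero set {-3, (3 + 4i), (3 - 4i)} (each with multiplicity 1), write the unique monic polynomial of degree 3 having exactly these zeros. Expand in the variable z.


The polynomial is p(z) = ∏_{α ∈ S} (z − α), where S = {-3, (3 + 4i), (3 - 4i)}.
Expanding the product yields: p(z) = z^3 -3·z^2 + 7·z + 75.
Note conjugate pairs combine to real quadratics: (z − (3+4i))(z − (3−4i)) = z² − 6z + 25.
The resulting polynomial has degree 3 and real coefficients as required.

p(z) = z^3 -3·z^2 + 7·z + 75.


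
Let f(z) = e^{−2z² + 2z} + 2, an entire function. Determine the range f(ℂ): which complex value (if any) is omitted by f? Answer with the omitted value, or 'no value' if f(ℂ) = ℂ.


Little Picard bounds the complement of f(ℂ) to at most one point.
The exponent g(z) = −2z² + 2z is a nonconstant polynomial, hence surjective onto ℂ. So e^{g(z)} takes every value in {e^w : w ∈ ℂ} = ℂ ∖ {0}. Adding 2 shifts the range to ℂ ∖ {2}. f omits exactly 2.

Omitted value: 2.


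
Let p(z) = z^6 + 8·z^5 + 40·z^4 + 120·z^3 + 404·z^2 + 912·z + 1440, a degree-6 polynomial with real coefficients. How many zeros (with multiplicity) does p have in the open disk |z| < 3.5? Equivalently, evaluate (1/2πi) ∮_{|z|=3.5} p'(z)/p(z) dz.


The zeros of p are: (-3 + 3i), (-3 - 3i), (1 + 3i), (1 - 3i), (-2 + 2i), (-2 - 2i).
Their magnitudes are: 4.243, 4.243, 3.162, 3.162, 2.828, 2.828.
Zeros with |z| < R = 3.5: (1 + 3i), (1 - 3i), (-2 + 2i), (-2 - 2i).
Count = 4.
By the argument principle, (1/2πi) ∮_{|z|=R} p'(z)/p(z) dz equals exactly this count.

Number of zeros inside |z| < 3.5: 4.


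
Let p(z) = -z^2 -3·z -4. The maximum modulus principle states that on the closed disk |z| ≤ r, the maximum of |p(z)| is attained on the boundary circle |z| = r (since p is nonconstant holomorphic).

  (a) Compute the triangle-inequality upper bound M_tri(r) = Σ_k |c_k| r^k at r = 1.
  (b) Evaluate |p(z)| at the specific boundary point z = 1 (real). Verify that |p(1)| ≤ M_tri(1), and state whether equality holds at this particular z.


Coefficients: c_0 = -4, c_1 = -3, c_2 = -1. Radius r = 1.
Part (a). Triangle bound: M_tri(r) = Σ_k |c_k| r^k
  = |-4|·1^0 + |-3|·1^1 + |-1|·1^2
  = 4 + 3 + 1 = 8.
This bounds M(r) := max_{|z|=r} |p(z)| from above; equality holds iff all terms c_k z^k can be made to align in phase at a single z on |z|=r.
Part (b). At z = 1 (real, on the circle |z| = r):
  p(1) = (-4)·1^0 + (-3)·1^1 + (-1)·1^2 = -8.
  |p(1)| = 8.
Since all nonzero coefficients share the same sign, |p(1)| = 8 = M_tri(1); the triangle bound is attained at z = 1, so in fact M(r) = 8.

M_tri(1) = 8; |p(1)| = 8; equality at z=1: yes.


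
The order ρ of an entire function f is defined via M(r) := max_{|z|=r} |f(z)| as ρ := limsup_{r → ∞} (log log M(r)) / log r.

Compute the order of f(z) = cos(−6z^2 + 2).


Write cos(w) = (e^{iw} ± e^{−iw})/(2 or 2i), so |cos(w)| ≤ e^{|w|}. With w = −6z^2 + 2, |w| ≤ 6r^2 + 2 on |z|=r, giving M(r) ≤ e^{6r^2 + 2} and ρ ≤ 2. For the lower bound, choose z on |z|=r with -6z^2 purely imaginary of modulus 6r^2; then |cos(−6z^2 + 2)| grows like e^{6r^2}/2, so ρ ≥ 2. Hence ρ = 2.
Therefore ρ = 2.

Order ρ = 2.


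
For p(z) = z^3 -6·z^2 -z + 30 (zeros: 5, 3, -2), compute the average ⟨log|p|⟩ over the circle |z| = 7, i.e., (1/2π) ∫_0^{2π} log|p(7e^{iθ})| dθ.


Zeros: -2, 3, 5; r = 7.
Inside |z| < r: -2, 3, 5. Outside (|z| ≥ r): ∅.
p(0) = 30, so log|p(0)| = log(30) = 3.4012.
Apply Jensen: I(r) = log|p(0)| + Σ_k log(r/|z_k|), summed over zeros inside |z| < r.
  log(r/|z_k|) for z_k = 5: log(7/5) = 0.3365
  log(r/|z_k|) for z_k = 3: log(7/3) = 0.8473
  log(r/|z_k|) for z_k = -2: log(7/2) = 1.2528
Sum over inside zeros: 2.4365.
I(r) = log|p(0)| + (inside sum) = 3.4012 + 2.4365 = 5.8377.
Closed form (all zeros inside, monic): I(r) = n·log(r) = 3·log(7) = 5.8377. ✓

I(r) ≈ 5.8377.


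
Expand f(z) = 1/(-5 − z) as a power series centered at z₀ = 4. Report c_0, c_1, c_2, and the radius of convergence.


Let w = z − z₀, so z = z₀ + w.
Then -5 − z = -5 − (z₀ + w) = (-5 − z₀) − w = -9 − w.
f(z) = 1/(-9 − w) = (1/(-9)) · 1/(1 − w/(-9)) = Σ_{n≥0} w^n / (-9)^(n+1).
So c_n = 1/(-9)^(n+1):
  c_0 = 1/(-9)^1 = -1/9.
  c_1 = 1/(-9)^2 = 1/81.
  c_2 = 1/(-9)^3 = -1/729.
The series is valid for |w/d| < 1, i.e. |z − z₀| < |d|.
Radius of convergence: R = |-5 − z₀| = |-9| = 9 (distance from z₀ to the singularity z = -5).

c_0 = -1/9, c_1 = 1/81, c_2 = -1/729; R = 9.


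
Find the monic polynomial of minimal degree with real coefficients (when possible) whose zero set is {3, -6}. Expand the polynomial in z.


The polynomial is p(z) = ∏_{α ∈ S} (z − α), where S = {3, -6}.
Expanding the product yields: p(z) = z^2 + 3·z -18.
The resulting polynomial has degree 2 and real coefficients as required.

p(z) = z^2 + 3·z -18.


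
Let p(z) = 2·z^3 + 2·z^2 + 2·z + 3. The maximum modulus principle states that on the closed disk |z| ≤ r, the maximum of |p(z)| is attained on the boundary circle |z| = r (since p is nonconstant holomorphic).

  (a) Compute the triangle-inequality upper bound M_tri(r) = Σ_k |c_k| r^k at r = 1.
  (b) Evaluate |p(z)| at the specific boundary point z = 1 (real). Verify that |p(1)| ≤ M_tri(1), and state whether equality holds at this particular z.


Coefficients: c_0 = 3, c_1 = 2, c_2 = 2, c_3 = 2. Radius r = 1.
Part (a). Triangle bound: M_tri(r) = Σ_k |c_k| r^k
  = |3|·1^0 + |2|·1^1 + |2|·1^2 + |2|·1^3
  = 3 + 2 + 2 + 2 = 9.
This bounds M(r) := max_{|z|=r} |p(z)| from above; equality holds iff all terms c_k z^k can be made to align in phase at a single z on |z|=r.
Part (b). At z = 1 (real, on the circle |z| = r):
  p(1) = (3)·1^0 + (2)·1^1 + (2)·1^2 + (2)·1^3 = 9.
  |p(1)| = 9.
Since all nonzero coefficients share the same sign, |p(1)| = 9 = M_tri(1); the triangle bound is attained at z = 1, so in fact M(r) = 9.

M_tri(1) = 9; |p(1)| = 9; equality at z=1: yes.


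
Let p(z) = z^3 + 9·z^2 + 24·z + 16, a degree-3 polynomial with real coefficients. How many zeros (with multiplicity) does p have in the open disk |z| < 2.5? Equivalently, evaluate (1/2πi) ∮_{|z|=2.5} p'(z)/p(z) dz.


The zeros of p are: -4, -4, -1.
Their magnitudes are: 4, 4, 1.
Zeros with |z| < R = 2.5: -1.
Count = 1.
By the argument principle, (1/2πi) ∮_{|z|=R} p'(z)/p(z) dz equals exactly this count.

Number of zeros inside |z| < 2.5: 1.


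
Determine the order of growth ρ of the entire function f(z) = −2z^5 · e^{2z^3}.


M(r) = max_{|z|=r} |-2|·|z|^5·|e^{2z^3}| = 2·r^5 · e^{2r^3} (the factors attain their maxima compatibly on |z|=r). Then log M(r) = log 2 + 5·log r + 2r^3, dominated by the last term, so log log M(r) ~ 3·log r. The polynomial factor -2z^5 contributes only a log r term and does not affect the order. ρ = 3.
Therefore ρ = 3.

Order ρ = 3.


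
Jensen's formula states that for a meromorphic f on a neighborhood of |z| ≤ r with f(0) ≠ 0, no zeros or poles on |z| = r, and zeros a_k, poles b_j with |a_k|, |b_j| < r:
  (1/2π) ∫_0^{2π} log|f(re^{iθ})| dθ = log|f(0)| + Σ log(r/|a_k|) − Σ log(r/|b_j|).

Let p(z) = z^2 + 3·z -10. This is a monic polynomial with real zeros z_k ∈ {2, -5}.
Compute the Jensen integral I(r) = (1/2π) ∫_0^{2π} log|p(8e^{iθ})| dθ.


Zeros: -5, 2; r = 8.
Inside |z| < r: -5, 2. Outside (|z| ≥ r): ∅.
p(0) = -10, so log|p(0)| = log(10) = 2.3026.
Apply Jensen: I(r) = log|p(0)| + Σ_k log(r/|z_k|), summed over zeros inside |z| < r.
  log(r/|z_k|) for z_k = 2: log(8/2) = 1.3863
  log(r/|z_k|) for z_k = -5: log(8/5) = 0.4700
Sum over inside zeros: 1.8563.
I(r) = log|p(0)| + (inside sum) = 2.3026 + 1.8563 = 4.1589.
Closed form (all zeros inside, monic): I(r) = n·log(r) = 2·log(8) = 4.1589. ✓

I(r) ≈ 4.1589.


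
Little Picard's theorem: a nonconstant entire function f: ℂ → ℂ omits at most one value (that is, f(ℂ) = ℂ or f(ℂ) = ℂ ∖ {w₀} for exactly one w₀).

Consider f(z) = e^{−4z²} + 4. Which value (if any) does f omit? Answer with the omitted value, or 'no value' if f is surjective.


Little Picard bounds the complement of f(ℂ) to at most one point.
The exponent g(z) = −4z² is a nonconstant polynomial, hence surjective onto ℂ. So e^{g(z)} takes every value in {e^w : w ∈ ℂ} = ℂ ∖ {0}. Adding 4 shifts the range to ℂ ∖ {4}. f omits exactly 4.

Omitted value: 4.


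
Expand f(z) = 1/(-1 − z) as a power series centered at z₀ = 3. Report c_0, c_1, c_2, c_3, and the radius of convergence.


Let w = z − z₀, so z = z₀ + w.
Then -1 − z = -1 − (z₀ + w) = (-1 − z₀) − w = -4 − w.
f(z) = 1/(-4 − w) = (1/(-4)) · 1/(1 − w/(-4)) = Σ_{n≥0} w^n / (-4)^(n+1).
So c_n = 1/(-4)^(n+1):
  c_0 = 1/(-4)^1 = -1/4.
  c_1 = 1/(-4)^2 = 1/16.
  c_2 = 1/(-4)^3 = -1/64.
  c_3 = 1/(-4)^4 = 1/256.
The series is valid for |w/d| < 1, i.e. |z − z₀| < |d|.
Radius of convergence: R = |-1 − z₀| = |-4| = 4 (distance from z₀ to the singularity z = -1).

c_0 = -1/4, c_1 = 1/16, c_2 = -1/64, c_3 = 1/256; R = 4.


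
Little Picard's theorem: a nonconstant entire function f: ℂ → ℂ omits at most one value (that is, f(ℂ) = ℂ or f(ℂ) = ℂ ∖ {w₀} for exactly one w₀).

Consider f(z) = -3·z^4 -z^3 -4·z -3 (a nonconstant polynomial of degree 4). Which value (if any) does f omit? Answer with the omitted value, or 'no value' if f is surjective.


Little Picard bounds the complement of f(ℂ) to at most one point.
For every w ∈ ℂ, the equation p(z) − w = 0 is a nonconstant polynomial in z and hence has at least one root by the fundamental theorem of algebra. So p is surjective onto ℂ, omitting no value.

Omitted value: no value.


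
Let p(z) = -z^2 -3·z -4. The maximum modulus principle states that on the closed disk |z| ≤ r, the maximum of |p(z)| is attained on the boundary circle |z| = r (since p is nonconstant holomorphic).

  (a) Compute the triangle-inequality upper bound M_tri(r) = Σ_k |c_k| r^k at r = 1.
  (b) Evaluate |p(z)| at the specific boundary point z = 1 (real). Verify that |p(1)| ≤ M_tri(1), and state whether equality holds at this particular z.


Coefficients: c_0 = -4, c_1 = -3, c_2 = -1. Radius r = 1.
Part (a). Triangle bound: M_tri(r) = Σ_k |c_k| r^k
  = |-4|·1^0 + |-3|·1^1 + |-1|·1^2
  = 4 + 3 + 1 = 8.
This bounds M(r) := max_{|z|=r} |p(z)| from above; equality holds iff all terms c_k z^k can be made to align in phase at a single z on |z|=r.
Part (b). At z = 1 (real, on the circle |z| = r):
  p(1) = (-4)·1^0 + (-3)·1^1 + (-1)·1^2 = -8.
  |p(1)| = 8.
Since all nonzero coefficients share the same sign, |p(1)| = 8 = M_tri(1); the triangle bound is attained at z = 1, so in fact M(r) = 8.

M_tri(1) = 8; |p(1)| = 8; equality at z=1: yes.


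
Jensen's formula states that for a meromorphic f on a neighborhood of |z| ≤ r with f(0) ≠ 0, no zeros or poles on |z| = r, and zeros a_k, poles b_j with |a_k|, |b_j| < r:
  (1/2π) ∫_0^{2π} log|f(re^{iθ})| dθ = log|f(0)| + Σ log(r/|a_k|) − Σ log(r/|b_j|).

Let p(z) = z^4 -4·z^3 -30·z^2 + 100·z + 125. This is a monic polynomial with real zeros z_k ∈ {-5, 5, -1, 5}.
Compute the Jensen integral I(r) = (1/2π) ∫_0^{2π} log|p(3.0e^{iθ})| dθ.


Zeros: -5, -1, 5, 5; r = 3.0.
Inside |z| < r: -1. Outside (|z| ≥ r): -5, 5, 5.
p(0) = 125, so log|p(0)| = log(125) = 4.8283.
Apply Jensen: I(r) = log|p(0)| + Σ_k log(r/|z_k|), summed over zeros inside |z| < r.
  log(r/|z_k|) for z_k = -1: log(3.0/1) = 1.0986
  Outside zeros (-5, 5, 5) contribute nothing to the Jensen sum.
Sum over inside zeros: 1.0986.
I(r) = log|p(0)| + (inside sum) = 4.8283 + 1.0986 = 5.9269.
Note: since some zeros are outside |z| ≤ r, the simplified n·log(r) form does NOT apply — only the inside zeros contribute.

I(r) ≈ 5.9269.


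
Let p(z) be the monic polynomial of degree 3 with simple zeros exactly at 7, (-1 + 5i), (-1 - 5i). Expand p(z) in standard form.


The polynomial is p(z) = ∏_{α ∈ S} (z − α), where S = {7, (-1 + 5i), (-1 - 5i)}.
Expanding the product yields: p(z) = z^3 -5·z^2 + 12·z -182.
Note conjugate pairs combine to real quadratics: (z − (-1+5i))(z − (-1−5i)) = z² + 2z + 26.
The resulting polynomial has degree 3 and real coefficients as required.

p(z) = z^3 -5·z^2 + 12·z -182.
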